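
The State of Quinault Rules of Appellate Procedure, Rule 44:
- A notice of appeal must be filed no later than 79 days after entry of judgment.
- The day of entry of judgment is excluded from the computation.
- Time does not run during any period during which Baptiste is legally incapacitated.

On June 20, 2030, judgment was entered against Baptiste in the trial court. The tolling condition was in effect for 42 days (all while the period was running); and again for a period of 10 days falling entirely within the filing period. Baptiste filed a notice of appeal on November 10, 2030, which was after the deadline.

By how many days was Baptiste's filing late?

79 days after June 20, 2030 is September 7, 2030.
Tolling adds 42 days: September 7, 2030 + 42 days = October 19, 2030.
Tolling adds 10 days: October 19, 2030 + 10 days = October 29, 2030.
The deadline is October 29, 2030; from October 29, 2030 to November 10, 2030 is 12 days.

12 days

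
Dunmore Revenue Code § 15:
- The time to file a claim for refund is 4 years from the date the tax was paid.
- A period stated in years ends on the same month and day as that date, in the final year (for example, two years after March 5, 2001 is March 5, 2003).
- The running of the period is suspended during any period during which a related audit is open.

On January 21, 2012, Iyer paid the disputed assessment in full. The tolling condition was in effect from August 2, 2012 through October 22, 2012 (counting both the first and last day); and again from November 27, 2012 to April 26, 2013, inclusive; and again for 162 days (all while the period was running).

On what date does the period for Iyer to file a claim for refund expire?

4 years after January 21, 2012 is January 21, 2016.
From August 2, 2012 through October 22, 2012 inclusive is 82 days; tolling adds 82 days: January 21, 2016 + 82 days = April 12, 2016.
From November 27, 2012 through April 26, 2013 inclusive is 151 days; tolling adds 151 days: April 12, 2016 + 151 days = September 10, 2016.
Tolling adds 162 days: September 10, 2016 + 162 days = February 19, 2017.

February 19, 2017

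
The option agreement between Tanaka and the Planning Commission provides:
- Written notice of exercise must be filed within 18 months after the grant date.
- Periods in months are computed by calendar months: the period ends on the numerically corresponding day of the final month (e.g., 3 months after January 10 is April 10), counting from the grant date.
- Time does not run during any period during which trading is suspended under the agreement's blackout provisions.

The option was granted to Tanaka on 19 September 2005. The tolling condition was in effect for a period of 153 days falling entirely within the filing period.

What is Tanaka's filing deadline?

August 19, 2007

18 months after 19 September 2005 is March 19, 2007.
Tolling adds 153 days: March 19, 2007 + 153 days = August 19, 2007.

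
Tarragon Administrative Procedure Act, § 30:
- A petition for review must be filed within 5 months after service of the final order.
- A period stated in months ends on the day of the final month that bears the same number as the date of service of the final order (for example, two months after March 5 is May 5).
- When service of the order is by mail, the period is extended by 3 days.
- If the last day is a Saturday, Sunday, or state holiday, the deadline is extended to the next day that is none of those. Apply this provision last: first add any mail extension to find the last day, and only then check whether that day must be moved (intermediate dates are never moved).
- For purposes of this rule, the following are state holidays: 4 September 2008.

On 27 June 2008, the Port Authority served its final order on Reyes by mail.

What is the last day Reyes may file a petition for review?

December 1, 2008

5 months after 27 June 2008 is November 27, 2008.
Service was by mail, adding 3 days: November 27, 2008 + 3 days = November 30, 2008.
November 30, 2008 is Sunday. The next qualifying day is December 1, 2008.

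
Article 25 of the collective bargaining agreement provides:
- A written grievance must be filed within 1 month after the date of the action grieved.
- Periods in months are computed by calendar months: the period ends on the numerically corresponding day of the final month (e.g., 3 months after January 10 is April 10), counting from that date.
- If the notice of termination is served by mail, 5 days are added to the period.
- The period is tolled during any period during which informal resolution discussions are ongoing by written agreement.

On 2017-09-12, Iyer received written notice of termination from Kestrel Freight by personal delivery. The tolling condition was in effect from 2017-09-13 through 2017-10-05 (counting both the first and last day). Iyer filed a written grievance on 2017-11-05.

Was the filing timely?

1 month after 2017-09-12 is October 12, 2017.
Service was not by mail, so no mail extension applies.
From September 13, 2017 through October 5, 2017 inclusive is 23 days; tolling adds 23 days: October 12, 2017 + 23 days = November 4, 2017.
The deadline is November 4, 2017; the filing on November 5, 2017 is after that date.

No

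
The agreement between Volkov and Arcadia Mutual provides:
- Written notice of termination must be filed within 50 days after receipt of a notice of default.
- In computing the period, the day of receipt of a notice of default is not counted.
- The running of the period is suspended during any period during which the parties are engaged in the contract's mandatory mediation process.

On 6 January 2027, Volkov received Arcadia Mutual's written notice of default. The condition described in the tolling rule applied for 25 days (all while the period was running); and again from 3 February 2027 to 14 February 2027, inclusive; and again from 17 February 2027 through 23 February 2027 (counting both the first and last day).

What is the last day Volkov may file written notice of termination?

April 10, 2027

50 days after 6 January 2027 is February 25, 2027.
Tolling adds 25 days: February 25, 2027 + 25 days = March 22, 2027.
From February 3, 2027 through February 14, 2027 inclusive is 12 days; tolling adds 12 days: March 22, 2027 + 12 days = April 3, 2027.
From February 17, 2027 through February 23, 2027 inclusive is 7 days; tolling adds 7 days: April 3, 2027 + 7 days = April 10, 2027.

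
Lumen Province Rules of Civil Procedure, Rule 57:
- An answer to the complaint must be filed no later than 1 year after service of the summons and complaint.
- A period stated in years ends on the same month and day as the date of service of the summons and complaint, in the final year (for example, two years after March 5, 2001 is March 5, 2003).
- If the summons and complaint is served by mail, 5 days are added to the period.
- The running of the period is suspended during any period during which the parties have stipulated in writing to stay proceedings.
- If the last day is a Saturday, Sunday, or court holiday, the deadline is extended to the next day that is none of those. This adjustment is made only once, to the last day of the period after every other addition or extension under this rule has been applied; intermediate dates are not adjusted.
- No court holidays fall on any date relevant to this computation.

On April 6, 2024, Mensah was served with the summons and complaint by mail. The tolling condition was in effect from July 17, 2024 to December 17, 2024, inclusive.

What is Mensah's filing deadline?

1 year after April 6, 2024 is April 6, 2025.
Service was by mail, adding 5 days: April 6, 2025 + 5 days = April 11, 2025.
From July 17, 2024 through December 17, 2024 inclusive is 154 days; tolling adds 154 days: April 11, 2025 + 154 days = September 12, 2025.
September 12, 2025 is a Friday and not a court holiday, so no extension applies.

September 12, 2025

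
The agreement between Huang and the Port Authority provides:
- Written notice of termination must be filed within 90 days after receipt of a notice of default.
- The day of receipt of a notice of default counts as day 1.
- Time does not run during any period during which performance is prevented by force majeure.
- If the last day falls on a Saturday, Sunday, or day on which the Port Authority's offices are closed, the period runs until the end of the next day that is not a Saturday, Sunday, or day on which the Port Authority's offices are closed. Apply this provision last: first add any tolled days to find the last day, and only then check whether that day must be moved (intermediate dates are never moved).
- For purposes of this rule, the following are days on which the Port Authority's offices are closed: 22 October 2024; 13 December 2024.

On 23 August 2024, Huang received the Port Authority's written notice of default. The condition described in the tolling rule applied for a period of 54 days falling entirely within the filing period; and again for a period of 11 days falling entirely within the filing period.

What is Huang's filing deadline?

January 24, 2025

Counting 23 August 2024 as day 1, day 90 is November 20, 2024.
Tolling adds 54 days: November 20, 2024 + 54 days = January 13, 2025.
Tolling adds 11 days: January 13, 2025 + 11 days = January 24, 2025.
January 24, 2025 is a Friday and not a day on which the Port Authority's offices are closed, so no extension applies.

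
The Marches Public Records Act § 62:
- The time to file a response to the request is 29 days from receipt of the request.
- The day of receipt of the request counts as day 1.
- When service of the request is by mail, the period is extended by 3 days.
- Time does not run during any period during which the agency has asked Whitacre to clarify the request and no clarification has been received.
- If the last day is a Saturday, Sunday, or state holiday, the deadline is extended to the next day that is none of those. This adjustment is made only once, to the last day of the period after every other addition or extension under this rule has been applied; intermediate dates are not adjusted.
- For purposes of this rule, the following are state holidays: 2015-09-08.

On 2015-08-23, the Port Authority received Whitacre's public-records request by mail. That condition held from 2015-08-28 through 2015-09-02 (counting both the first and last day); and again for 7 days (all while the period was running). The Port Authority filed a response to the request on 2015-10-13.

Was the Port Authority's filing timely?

Counting 2015-08-23 as day 1, day 29 is September 20, 2015.
Service was by mail, adding 3 days: September 20, 2015 + 3 days = September 23, 2015.
From August 28, 2015 through September 2, 2015 inclusive is 6 days; tolling adds 6 days: September 23, 2015 + 6 days = September 29, 2015.
Tolling adds 7 days: September 29, 2015 + 7 days = October 6, 2015.
October 6, 2015 is a Tuesday and not a state holiday, so no extension applies.
The deadline is October 6, 2015; the filing on October 13, 2015 is after that date.

No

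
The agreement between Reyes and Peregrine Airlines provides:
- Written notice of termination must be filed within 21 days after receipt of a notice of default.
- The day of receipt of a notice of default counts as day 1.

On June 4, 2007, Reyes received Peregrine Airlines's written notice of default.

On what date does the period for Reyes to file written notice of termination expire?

June 24, 2007

Counting June 4, 2007 as day 1, day 21 is June 24, 2007.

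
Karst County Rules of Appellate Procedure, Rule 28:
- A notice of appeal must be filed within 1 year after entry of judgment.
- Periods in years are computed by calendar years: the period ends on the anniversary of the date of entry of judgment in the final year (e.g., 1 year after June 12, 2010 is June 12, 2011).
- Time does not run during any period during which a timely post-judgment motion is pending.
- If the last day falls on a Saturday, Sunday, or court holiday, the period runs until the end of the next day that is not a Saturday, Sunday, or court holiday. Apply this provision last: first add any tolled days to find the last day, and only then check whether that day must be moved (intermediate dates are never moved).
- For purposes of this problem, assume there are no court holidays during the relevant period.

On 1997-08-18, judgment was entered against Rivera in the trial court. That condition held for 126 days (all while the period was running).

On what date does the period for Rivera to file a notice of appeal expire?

December 22, 1998

1 year after 1997-08-18 is August 18, 1998.
Tolling adds 126 days: August 18, 1998 + 126 days = December 22, 1998.
December 22, 1998 is a Tuesday and not a court holiday, so no extension applies.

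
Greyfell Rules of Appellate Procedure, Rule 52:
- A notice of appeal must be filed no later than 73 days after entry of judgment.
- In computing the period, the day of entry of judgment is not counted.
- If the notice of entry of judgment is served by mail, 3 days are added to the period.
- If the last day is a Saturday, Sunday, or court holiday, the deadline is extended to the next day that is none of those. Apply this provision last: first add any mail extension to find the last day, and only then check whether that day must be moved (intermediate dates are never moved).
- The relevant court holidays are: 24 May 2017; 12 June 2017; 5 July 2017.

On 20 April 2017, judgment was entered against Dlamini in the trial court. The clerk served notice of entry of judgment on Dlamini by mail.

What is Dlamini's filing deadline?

73 days after 20 April 2017 is July 2, 2017.
Service was by mail, adding 3 days: July 2, 2017 + 3 days = July 5, 2017.
July 5, 2017 is a listed holiday. The next qualifying day is July 6, 2017.

July 6, 2017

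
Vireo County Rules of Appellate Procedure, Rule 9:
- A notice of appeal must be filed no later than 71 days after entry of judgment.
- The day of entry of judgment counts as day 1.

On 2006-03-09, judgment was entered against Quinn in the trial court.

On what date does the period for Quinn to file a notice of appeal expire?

May 18, 2006

Counting 2006-03-09 as day 1, day 71 is May 18, 2006.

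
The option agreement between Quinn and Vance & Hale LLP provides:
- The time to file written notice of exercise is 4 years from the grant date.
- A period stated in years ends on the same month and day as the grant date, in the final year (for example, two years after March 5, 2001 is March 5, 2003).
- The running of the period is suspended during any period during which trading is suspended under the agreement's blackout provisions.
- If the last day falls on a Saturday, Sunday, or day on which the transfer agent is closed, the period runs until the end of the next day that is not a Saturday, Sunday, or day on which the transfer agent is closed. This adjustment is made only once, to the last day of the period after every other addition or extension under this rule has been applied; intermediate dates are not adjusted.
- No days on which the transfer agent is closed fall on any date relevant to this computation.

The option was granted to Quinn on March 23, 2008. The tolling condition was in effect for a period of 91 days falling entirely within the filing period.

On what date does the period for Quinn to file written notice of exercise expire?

4 years after March 23, 2008 is March 23, 2012.
Tolling adds 91 days: March 23, 2012 + 91 days = June 22, 2012.
June 22, 2012 is a Friday and not a day on which the transfer agent is closed, so no extension applies.

June 22, 2012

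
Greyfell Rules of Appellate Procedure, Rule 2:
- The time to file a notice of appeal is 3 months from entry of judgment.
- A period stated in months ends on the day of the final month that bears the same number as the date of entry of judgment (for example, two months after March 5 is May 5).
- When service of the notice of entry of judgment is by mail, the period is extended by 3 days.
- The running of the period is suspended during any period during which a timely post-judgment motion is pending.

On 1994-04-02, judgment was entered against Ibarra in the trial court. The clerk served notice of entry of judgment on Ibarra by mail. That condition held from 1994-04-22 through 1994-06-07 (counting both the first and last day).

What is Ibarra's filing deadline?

3 months after 1994-04-02 is July 2, 1994.
Service was by mail, adding 3 days: July 2, 1994 + 3 days = July 5, 1994.
From April 22, 1994 through June 7, 1994 inclusive is 47 days; tolling adds 47 days: July 5, 1994 + 47 days = August 21, 1994.

August 21, 1994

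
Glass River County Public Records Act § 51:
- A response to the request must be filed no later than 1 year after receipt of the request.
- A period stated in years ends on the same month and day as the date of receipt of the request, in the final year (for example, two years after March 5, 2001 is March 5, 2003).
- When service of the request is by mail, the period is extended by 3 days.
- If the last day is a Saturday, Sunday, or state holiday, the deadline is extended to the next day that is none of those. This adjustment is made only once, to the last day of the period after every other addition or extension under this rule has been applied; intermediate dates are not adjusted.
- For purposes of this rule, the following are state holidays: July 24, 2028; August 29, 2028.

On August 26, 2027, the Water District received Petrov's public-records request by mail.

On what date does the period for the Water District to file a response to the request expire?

1 year after August 26, 2027 is August 26, 2028.
Service was by mail, adding 3 days: August 26, 2028 + 3 days = August 29, 2028.
August 29, 2028 is a listed holiday. The next qualifying day is August 30, 2028.

August 30, 2028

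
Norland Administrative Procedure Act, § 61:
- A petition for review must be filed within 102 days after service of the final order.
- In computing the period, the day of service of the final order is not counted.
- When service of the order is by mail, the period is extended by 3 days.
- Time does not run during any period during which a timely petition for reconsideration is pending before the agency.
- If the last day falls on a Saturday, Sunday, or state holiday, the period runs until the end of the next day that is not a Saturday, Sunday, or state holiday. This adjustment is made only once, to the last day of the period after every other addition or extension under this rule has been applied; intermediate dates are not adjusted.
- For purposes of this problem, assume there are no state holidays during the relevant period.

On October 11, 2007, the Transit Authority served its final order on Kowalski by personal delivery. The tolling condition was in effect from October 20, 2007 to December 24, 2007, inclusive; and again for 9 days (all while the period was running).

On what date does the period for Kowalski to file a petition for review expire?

102 days after October 11, 2007 is January 21, 2008.
Service was not by mail, so no mail extension applies.
From October 20, 2007 through December 24, 2007 inclusive is 66 days; tolling adds 66 days: January 21, 2008 + 66 days = March 27, 2008.
Tolling adds 9 days: March 27, 2008 + 9 days = April 5, 2008.
April 5, 2008 is Saturday; April 6, 2008 is Sunday. The next qualifying day is April 7, 2008.

April 7, 2008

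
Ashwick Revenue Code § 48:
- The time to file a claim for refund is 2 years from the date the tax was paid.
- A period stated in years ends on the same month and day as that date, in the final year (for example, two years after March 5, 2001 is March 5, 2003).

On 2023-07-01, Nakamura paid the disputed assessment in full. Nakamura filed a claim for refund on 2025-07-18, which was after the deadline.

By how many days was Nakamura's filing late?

17 days

2 years after 2023-07-01 is July 1, 2025.
The deadline is July 1, 2025; from July 1, 2025 to July 18, 2025 is 17 days.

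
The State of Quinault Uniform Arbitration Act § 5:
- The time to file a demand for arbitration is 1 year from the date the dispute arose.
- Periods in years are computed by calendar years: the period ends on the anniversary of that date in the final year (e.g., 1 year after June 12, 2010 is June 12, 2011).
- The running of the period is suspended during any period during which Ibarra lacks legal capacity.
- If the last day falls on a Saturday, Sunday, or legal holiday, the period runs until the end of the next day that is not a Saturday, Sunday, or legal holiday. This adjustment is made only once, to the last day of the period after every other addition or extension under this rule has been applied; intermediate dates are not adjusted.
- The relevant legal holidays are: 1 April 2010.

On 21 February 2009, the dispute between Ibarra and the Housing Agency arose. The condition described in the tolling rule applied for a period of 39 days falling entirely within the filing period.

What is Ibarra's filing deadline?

1 year after 21 February 2009 is February 21, 2010.
Tolling adds 39 days: February 21, 2010 + 39 days = April 1, 2010.
April 1, 2010 is a listed holiday. The next qualifying day is April 2, 2010.

April 2, 2010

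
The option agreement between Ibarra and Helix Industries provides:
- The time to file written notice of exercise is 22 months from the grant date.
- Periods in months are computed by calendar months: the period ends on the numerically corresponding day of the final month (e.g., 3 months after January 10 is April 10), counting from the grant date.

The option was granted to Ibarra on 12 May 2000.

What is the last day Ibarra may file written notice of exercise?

22 months after 12 May 2000 is March 12, 2002.

March 12, 2002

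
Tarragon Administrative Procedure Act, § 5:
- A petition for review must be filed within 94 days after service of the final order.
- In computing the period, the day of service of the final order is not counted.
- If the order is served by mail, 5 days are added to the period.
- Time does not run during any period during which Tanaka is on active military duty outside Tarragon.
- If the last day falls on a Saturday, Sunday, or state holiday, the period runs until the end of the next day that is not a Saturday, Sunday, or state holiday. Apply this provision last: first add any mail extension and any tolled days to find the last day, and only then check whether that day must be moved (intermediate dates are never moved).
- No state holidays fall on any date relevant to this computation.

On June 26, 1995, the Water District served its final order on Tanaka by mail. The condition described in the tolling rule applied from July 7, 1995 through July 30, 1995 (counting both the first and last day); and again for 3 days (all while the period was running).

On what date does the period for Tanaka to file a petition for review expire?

94 days after June 26, 1995 is September 28, 1995.
Service was by mail, adding 5 days: September 28, 1995 + 5 days = October 3, 1995.
From July 7, 1995 through July 30, 1995 inclusive is 24 days; tolling adds 24 days: October 3, 1995 + 24 days = October 27, 1995.
Tolling adds 3 days: October 27, 1995 + 3 days = October 30, 1995.
October 30, 1995 is a Monday and not a state holiday, so no extension applies.

October 30, 1995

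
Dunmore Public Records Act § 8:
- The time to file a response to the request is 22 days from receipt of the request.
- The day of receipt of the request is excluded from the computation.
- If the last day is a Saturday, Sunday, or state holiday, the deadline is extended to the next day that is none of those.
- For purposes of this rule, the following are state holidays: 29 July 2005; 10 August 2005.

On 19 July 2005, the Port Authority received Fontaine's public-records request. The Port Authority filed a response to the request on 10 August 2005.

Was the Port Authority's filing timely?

22 days after 19 July 2005 is August 10, 2005.
August 10, 2005 is a listed holiday. The next qualifying day is August 11, 2005.
The deadline is August 11, 2005; the filing on August 10, 2005 is on or before that date.

Yes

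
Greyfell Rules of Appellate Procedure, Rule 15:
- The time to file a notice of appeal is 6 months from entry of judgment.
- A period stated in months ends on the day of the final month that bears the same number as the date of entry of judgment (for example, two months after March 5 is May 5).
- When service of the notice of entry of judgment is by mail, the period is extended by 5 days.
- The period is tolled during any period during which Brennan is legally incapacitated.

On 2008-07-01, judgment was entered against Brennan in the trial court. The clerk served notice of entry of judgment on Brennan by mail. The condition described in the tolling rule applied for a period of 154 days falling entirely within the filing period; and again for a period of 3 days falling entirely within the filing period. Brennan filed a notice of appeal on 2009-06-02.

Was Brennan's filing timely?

Yes

6 months after 2008-07-01 is January 1, 2009.
Service was by mail, adding 5 days: January 1, 2009 + 5 days = January 6, 2009.
Tolling adds 154 days: January 6, 2009 + 154 days = June 9, 2009.
Tolling adds 3 days: June 9, 2009 + 3 days = June 12, 2009.
The deadline is June 12, 2009; the filing on June 2, 2009 is on or before that date.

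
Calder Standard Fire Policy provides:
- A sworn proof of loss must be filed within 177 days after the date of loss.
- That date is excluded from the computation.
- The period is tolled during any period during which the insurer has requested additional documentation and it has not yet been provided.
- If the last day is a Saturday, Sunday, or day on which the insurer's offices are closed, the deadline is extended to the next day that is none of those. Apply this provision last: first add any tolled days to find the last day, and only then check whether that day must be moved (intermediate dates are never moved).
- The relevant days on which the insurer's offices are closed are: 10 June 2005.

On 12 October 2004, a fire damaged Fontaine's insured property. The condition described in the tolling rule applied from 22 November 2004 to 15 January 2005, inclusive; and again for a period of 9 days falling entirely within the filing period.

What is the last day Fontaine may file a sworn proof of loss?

June 13, 2005

177 days after 12 October 2004 is April 7, 2005.
From November 22, 2004 through January 15, 2005 inclusive is 55 days; tolling adds 55 days: April 7, 2005 + 55 days = June 1, 2005.
Tolling adds 9 days: June 1, 2005 + 9 days = June 10, 2005.
June 10, 2005 is a listed holiday; June 11, 2005 is Saturday; June 12, 2005 is Sunday. The next qualifying day is June 13, 2005.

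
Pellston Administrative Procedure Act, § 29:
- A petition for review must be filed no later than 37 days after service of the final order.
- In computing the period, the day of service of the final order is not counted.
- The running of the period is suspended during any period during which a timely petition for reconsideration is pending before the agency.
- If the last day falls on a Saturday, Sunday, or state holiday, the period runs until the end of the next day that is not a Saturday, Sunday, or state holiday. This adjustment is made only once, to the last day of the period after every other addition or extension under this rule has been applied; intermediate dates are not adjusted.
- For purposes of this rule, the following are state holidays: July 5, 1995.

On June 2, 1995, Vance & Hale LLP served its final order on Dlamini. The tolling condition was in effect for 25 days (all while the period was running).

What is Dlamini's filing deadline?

37 days after June 2, 1995 is July 9, 1995.
Tolling adds 25 days: July 9, 1995 + 25 days = August 3, 1995.
August 3, 1995 is a Thursday and not a state holiday, so no extension applies.

August 3, 1995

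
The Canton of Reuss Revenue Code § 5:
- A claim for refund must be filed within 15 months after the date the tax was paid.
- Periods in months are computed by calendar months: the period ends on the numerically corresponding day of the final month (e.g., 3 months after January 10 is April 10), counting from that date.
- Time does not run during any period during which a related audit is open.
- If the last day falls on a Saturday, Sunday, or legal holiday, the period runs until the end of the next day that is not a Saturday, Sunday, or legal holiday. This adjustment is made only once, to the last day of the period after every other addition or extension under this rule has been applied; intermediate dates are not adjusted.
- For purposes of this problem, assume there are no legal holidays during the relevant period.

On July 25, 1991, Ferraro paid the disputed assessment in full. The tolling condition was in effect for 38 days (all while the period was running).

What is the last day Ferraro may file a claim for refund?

December 2, 1992

15 months after July 25, 1991 is October 25, 1992.
Tolling adds 38 days: October 25, 1992 + 38 days = December 2, 1992.
December 2, 1992 is a Wednesday and not a legal holiday, so no extension applies.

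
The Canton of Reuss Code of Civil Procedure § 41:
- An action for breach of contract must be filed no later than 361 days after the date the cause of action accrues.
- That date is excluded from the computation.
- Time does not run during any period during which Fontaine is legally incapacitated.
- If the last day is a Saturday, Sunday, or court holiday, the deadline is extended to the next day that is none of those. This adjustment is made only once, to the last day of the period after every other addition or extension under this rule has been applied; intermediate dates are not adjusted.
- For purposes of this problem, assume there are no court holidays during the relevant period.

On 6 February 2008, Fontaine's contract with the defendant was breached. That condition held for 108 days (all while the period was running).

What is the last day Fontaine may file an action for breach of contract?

May 20, 2009

361 days after 6 February 2008 is February 1, 2009.
Tolling adds 108 days: February 1, 2009 + 108 days = May 20, 2009.
May 20, 2009 is a Wednesday and not a court holiday, so no extension applies.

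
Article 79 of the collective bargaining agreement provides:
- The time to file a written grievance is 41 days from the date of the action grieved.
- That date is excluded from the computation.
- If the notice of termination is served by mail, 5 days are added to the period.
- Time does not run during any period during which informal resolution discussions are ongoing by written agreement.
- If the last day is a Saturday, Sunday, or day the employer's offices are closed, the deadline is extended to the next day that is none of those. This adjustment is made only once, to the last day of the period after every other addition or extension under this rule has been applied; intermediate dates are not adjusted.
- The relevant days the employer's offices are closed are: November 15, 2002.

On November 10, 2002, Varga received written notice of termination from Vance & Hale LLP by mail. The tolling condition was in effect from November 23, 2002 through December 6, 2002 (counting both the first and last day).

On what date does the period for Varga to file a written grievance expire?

January 9, 2003

41 days after November 10, 2002 is December 21, 2002.
Service was by mail, adding 5 days: December 21, 2002 + 5 days = December 26, 2002.
From November 23, 2002 through December 6, 2002 inclusive is 14 days; tolling adds 14 days: December 26, 2002 + 14 days = January 9, 2003.
January 9, 2003 is a Thursday and not a day the employer's offices are closed, so no extension applies.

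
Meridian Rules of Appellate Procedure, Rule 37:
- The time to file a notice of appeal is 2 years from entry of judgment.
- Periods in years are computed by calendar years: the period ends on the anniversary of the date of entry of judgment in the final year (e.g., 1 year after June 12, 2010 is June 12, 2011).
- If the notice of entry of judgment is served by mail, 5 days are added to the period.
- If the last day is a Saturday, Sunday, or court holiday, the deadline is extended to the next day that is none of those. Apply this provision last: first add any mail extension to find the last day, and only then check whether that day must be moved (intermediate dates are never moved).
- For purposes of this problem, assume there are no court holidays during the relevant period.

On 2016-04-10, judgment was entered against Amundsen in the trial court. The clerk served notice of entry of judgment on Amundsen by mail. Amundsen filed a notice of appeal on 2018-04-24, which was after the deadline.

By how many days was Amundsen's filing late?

2 years after 2016-04-10 is April 10, 2018.
Service was by mail, adding 5 days: April 10, 2018 + 5 days = April 15, 2018.
April 15, 2018 is Sunday. The next qualifying day is April 16, 2018.
The deadline is April 16, 2018; from April 16, 2018 to April 24, 2018 is 8 days.

8 days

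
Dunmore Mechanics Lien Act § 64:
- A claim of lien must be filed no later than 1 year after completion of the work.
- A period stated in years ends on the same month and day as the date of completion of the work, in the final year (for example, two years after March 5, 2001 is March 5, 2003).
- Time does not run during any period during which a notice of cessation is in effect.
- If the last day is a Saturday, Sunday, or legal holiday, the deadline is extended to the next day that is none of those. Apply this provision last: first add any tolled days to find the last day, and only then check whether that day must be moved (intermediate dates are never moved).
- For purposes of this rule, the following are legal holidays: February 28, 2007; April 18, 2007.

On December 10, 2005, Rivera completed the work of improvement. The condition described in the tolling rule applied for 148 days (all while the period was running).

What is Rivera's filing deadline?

1 year after December 10, 2005 is December 10, 2006.
Tolling adds 148 days: December 10, 2006 + 148 days = May 7, 2007.
May 7, 2007 is a Monday and not a legal holiday, so no extension applies.

May 7, 2007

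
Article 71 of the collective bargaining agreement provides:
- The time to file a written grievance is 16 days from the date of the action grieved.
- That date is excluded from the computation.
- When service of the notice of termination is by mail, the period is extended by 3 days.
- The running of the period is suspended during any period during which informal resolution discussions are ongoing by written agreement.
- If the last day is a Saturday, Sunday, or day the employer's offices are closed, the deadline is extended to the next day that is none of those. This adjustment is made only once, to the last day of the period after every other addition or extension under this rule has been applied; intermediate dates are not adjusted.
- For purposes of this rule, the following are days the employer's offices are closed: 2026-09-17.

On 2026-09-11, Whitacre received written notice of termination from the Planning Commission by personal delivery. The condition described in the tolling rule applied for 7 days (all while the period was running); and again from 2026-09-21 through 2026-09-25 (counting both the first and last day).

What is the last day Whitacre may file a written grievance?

16 days after 2026-09-11 is September 27, 2026.
Service was not by mail, so no mail extension applies.
Tolling adds 7 days: September 27, 2026 + 7 days = October 4, 2026.
From September 21, 2026 through September 25, 2026 inclusive is 5 days; tolling adds 5 days: October 4, 2026 + 5 days = October 9, 2026.
October 9, 2026 is a Friday and not a day the employer's offices are closed, so no extension applies.

October 9, 2026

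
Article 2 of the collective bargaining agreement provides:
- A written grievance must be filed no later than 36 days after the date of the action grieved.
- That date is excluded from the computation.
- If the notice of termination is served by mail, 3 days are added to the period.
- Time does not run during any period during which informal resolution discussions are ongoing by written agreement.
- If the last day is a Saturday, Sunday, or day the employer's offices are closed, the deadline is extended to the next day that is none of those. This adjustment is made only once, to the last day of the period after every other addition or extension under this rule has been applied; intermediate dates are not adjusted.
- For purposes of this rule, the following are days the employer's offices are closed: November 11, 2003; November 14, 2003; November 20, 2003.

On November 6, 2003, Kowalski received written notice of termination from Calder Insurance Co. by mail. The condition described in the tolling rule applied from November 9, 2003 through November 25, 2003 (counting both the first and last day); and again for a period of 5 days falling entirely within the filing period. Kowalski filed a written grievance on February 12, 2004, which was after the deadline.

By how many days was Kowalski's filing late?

36 days after November 6, 2003 is December 12, 2003.
Service was by mail, adding 3 days: December 12, 2003 + 3 days = December 15, 2003.
From November 9, 2003 through November 25, 2003 inclusive is 17 days; tolling adds 17 days: December 15, 2003 + 17 days = January 1, 2004.
Tolling adds 5 days: January 1, 2004 + 5 days = January 6, 2004.
January 6, 2004 is a Tuesday and not a day the employer's offices are closed, so no extension applies.
The deadline is January 6, 2004; from January 6, 2004 to February 12, 2004 is 37 days.

37 days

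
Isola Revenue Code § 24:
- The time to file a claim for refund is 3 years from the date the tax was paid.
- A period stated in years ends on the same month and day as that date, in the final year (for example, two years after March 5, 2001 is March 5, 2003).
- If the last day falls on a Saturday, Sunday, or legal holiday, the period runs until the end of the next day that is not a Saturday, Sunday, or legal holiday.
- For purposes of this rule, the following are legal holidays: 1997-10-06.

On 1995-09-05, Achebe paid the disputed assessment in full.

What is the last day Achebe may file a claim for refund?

September 7, 1998

3 years after 1995-09-05 is September 5, 1998.
September 5, 1998 is Saturday; September 6, 1998 is Sunday. The next qualifying day is September 7, 1998.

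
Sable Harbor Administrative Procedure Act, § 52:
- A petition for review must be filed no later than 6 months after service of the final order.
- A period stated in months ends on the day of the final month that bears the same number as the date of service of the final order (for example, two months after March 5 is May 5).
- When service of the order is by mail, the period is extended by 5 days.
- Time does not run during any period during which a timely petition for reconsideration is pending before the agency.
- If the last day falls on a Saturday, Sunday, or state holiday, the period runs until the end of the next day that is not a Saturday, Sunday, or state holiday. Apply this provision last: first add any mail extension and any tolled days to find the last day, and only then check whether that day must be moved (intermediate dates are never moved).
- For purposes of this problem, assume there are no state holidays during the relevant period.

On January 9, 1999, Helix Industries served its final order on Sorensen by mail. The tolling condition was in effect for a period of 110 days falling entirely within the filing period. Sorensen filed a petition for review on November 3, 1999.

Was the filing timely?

6 months after January 9, 1999 is July 9, 1999.
Service was by mail, adding 5 days: July 9, 1999 + 5 days = July 14, 1999.
Tolling adds 110 days: July 14, 1999 + 110 days = November 1, 1999.
November 1, 1999 is a Monday and not a state holiday, so no extension applies.
The deadline is November 1, 1999; the filing on November 3, 1999 is after that date.

No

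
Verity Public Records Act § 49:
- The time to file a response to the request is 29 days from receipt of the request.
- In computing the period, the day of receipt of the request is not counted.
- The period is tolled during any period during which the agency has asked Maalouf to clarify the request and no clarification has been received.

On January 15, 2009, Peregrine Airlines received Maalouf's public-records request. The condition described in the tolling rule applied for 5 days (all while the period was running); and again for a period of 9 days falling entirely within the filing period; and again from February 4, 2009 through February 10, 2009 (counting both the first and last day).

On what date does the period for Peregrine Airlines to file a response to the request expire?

March 6, 2009

29 days after January 15, 2009 is February 13, 2009.
Tolling adds 5 days: February 13, 2009 + 5 days = February 18, 2009.
Tolling adds 9 days: February 18, 2009 + 9 days = February 27, 2009.
From February 4, 2009 through February 10, 2009 inclusive is 7 days; tolling adds 7 days: February 27, 2009 + 7 days = March 6, 2009.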